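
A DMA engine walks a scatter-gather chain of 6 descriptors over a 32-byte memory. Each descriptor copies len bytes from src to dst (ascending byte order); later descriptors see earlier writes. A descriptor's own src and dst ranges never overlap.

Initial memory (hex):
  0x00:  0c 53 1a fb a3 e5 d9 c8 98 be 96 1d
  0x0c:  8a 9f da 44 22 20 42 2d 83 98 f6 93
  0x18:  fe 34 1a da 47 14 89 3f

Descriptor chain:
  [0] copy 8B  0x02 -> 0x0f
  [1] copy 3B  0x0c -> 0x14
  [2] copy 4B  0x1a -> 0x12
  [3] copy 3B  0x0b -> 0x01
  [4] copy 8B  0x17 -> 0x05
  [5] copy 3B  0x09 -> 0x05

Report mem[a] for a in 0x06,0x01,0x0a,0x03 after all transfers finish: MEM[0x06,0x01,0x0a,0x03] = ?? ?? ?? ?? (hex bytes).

MEM[0x06,0x01,0x0a,0x03] = 47 1d 47 9f

[0] 0x02->0x0f len=8 : 1a fb a3 e5 d9 c8 98 be
[1] 0x0c->0x14 len=3 : 8a 9f da
[2] 0x1a->0x12 len=4 : 1a da 47 14
[3] 0x0b->0x01 len=3 : 1d 8a 9f
[4] 0x17->0x05 len=8 : 93 fe 34 1a da 47 14 89
[5] 0x09->0x05 len=3 : da 47 14
query mem[0x06]=0x47, mem[0x01]=0x1d, mem[0x0a]=0x47, mem[0x03]=0x9f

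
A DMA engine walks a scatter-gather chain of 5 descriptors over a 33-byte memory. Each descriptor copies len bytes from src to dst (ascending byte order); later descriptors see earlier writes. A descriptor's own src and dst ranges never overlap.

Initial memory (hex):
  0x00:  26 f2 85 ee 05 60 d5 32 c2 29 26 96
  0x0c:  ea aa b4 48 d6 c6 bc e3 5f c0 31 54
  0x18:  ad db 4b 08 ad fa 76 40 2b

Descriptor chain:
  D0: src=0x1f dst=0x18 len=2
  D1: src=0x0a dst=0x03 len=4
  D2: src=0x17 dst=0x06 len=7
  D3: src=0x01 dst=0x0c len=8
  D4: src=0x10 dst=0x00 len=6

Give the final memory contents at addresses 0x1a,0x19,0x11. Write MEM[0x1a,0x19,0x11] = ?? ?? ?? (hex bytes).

MEM[0x1a,0x19,0x11] = 4b 2b 54

[0] 0x1f->0x18 len=2 : 40 2b
[1] 0x0a->0x03 len=4 : 26 96 ea aa
[2] 0x17->0x06 len=7 : 54 40 2b 4b 08 ad fa
[3] 0x01->0x0c len=8 : f2 85 26 96 ea 54 40 2b
[4] 0x10->0x00 len=6 : ea 54 40 2b 5f c0
query mem[0x1a]=0x4b, mem[0x19]=0x2b, mem[0x11]=0x54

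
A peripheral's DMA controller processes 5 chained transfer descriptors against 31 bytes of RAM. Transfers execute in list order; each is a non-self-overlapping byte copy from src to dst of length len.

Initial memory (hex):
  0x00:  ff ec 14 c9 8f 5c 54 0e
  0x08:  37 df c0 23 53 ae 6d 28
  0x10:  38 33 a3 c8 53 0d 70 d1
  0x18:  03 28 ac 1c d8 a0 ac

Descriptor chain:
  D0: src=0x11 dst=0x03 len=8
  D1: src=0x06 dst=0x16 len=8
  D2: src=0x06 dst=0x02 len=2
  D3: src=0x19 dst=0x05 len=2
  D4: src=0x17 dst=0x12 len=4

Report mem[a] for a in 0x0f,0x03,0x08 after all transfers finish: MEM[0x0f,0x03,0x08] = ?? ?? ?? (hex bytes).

D0: mem[0x03..0x0a] <- [33 a3 c8 53 0d 70 d1 03]
D1: mem[0x16..0x1d] <- [53 0d 70 d1 03 23 53 ae]
D2: mem[0x02..0x03] <- [53 0d]
D3: mem[0x05..0x06] <- [d1 03]
D4: mem[0x12..0x15] <- [0d 70 d1 03]
query mem[0x0f]=0x28, mem[0x03]=0x0d, mem[0x08]=0x70

MEM[0x0f,0x03,0x08] = 28 0d 70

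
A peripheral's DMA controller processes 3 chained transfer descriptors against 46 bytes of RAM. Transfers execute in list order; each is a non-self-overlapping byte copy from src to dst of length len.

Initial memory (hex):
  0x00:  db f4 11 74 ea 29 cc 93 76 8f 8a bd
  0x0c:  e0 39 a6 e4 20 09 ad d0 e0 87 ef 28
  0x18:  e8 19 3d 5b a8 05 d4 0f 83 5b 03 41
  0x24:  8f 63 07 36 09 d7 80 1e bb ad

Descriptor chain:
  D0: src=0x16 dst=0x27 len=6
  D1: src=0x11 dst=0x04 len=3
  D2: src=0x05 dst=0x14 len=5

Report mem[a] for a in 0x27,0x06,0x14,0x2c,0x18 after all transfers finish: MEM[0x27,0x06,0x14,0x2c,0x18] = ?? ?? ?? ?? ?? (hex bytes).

D0: mem[0x27..0x2c] <- [ef 28 e8 19 3d 5b]
D1: mem[0x04..0x06] <- [09 ad d0]
D2: mem[0x14..0x18] <- [ad d0 93 76 8f]
query mem[0x27]=0xef, mem[0x06]=0xd0, mem[0x14]=0xad, mem[0x2c]=0x5b, mem[0x18]=0x8f

MEM[0x27,0x06,0x14,0x2c,0x18] = ef d0 ad 5b 8f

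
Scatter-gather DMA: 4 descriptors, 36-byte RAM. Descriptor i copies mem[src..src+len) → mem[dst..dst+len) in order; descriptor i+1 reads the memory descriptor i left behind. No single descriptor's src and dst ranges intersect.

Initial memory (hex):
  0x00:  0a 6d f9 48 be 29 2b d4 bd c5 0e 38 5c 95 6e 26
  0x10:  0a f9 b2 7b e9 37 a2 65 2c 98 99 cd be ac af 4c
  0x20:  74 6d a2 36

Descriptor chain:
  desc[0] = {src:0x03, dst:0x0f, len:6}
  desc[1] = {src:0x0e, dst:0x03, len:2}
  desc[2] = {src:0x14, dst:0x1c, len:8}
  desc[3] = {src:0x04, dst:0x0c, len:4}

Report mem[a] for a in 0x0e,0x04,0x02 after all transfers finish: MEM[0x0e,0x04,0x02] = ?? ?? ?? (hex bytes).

#0 dst[0x0f+6] := {0x48,0xbe,0x29,0x2b,0xd4,0xbd}
#1 dst[0x03+2] := {0x6e,0x48}
#2 dst[0x1c+8] := {0xbd,0x37,0xa2,0x65,0x2c,0x98,0x99,0xcd}
#3 dst[0x0c+4] := {0x48,0x29,0x2b,0xd4}
query mem[0x0e]=0x2b, mem[0x04]=0x48, mem[0x02]=0xf9

MEM[0x0e,0x04,0x02] = 2b 48 f9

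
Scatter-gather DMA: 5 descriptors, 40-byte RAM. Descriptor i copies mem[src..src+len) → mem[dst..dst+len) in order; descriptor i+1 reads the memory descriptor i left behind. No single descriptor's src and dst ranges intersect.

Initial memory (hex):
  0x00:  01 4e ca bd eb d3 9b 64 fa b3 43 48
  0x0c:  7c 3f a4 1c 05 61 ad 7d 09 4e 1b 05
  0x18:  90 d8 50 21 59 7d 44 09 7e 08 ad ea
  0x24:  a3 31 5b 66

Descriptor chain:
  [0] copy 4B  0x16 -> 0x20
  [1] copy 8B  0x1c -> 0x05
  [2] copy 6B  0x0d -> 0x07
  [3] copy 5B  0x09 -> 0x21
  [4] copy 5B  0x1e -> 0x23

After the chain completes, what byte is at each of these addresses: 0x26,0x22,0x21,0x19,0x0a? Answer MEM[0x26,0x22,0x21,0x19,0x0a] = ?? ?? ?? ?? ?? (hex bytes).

MEM[0x26,0x22,0x21,0x19,0x0a] = 1c 05 1c d8 05

D0: mem[0x20..0x23] <- [1b 05 90 d8]
D1: mem[0x05..0x0c] <- [59 7d 44 09 1b 05 90 d8]
D2: mem[0x07..0x0c] <- [3f a4 1c 05 61 ad]
D3: mem[0x21..0x25] <- [1c 05 61 ad 3f]
D4: mem[0x23..0x27] <- [44 09 1b 1c 05]
query mem[0x26]=0x1c, mem[0x22]=0x05, mem[0x21]=0x1c, mem[0x19]=0xd8, mem[0x0a]=0x05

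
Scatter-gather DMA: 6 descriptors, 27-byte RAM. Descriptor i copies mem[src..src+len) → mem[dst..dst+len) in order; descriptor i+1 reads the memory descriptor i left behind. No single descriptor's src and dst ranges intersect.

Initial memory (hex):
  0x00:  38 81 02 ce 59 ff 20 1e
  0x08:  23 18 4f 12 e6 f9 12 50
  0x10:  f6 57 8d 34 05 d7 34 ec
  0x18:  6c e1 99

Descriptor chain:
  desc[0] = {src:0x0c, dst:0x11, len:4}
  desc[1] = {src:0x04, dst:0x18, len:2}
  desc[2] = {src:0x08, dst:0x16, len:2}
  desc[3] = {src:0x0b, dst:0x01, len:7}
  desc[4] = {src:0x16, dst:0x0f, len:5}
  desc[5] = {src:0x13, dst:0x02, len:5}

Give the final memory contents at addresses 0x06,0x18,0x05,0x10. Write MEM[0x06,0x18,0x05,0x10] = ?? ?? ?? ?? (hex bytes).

MEM[0x06,0x18,0x05,0x10] = 18 59 23 18

D0: mem[0x11..0x14] <- [e6 f9 12 50]
D1: mem[0x18..0x19] <- [59 ff]
D2: mem[0x16..0x17] <- [23 18]
D3: mem[0x01..0x07] <- [12 e6 f9 12 50 f6 e6]
D4: mem[0x0f..0x13] <- [23 18 59 ff 99]
D5: mem[0x02..0x06] <- [99 50 d7 23 18]
query mem[0x06]=0x18, mem[0x18]=0x59, mem[0x05]=0x23, mem[0x10]=0x18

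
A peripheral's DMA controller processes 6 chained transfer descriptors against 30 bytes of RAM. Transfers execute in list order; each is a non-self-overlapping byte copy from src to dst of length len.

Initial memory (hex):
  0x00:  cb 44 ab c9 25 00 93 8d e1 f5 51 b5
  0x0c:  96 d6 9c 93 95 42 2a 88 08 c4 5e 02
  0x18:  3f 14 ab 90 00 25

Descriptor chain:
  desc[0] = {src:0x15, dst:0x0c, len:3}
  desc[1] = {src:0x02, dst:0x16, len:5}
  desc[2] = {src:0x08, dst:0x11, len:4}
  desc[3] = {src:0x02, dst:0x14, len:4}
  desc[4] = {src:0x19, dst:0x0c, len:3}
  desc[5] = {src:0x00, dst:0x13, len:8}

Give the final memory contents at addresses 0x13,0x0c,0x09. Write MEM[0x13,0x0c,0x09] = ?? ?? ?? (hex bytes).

MEM[0x13,0x0c,0x09] = cb 00 f5

  after D0: wrote 3B at 0x0c = c45e02
  after D1: wrote 5B at 0x16 = abc9250093
  after D2: wrote 4B at 0x11 = e1f551b5
  after D3: wrote 4B at 0x14 = abc92500
  after D4: wrote 3B at 0x0c = 009390
  after D5: wrote 8B at 0x13 = cb44abc92500938d
query mem[0x13]=0xcb, mem[0x0c]=0x00, mem[0x09]=0xf5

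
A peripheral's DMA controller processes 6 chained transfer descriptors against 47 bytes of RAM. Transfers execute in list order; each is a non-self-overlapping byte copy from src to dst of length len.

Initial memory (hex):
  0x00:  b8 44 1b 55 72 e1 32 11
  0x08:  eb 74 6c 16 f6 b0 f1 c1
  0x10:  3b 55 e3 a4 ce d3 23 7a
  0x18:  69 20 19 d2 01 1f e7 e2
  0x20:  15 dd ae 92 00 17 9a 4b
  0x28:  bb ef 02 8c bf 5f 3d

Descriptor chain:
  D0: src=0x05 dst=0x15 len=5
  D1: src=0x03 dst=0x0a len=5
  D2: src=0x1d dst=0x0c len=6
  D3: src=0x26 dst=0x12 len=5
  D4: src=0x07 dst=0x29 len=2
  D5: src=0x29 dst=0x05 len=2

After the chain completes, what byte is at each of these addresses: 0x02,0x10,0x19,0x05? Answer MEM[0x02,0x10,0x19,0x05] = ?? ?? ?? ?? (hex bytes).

MEM[0x02,0x10,0x19,0x05] = 1b dd 74 11

  after D0: wrote 5B at 0x15 = e13211eb74
  after D1: wrote 5B at 0x0a = 5572e13211
  after D2: wrote 6B at 0x0c = 1fe7e215ddae
  after D3: wrote 5B at 0x12 = 9a4bbbef02
  after D4: wrote 2B at 0x29 = 11eb
  after D5: wrote 2B at 0x05 = 11eb
query mem[0x02]=0x1b, mem[0x10]=0xdd, mem[0x19]=0x74, mem[0x05]=0x11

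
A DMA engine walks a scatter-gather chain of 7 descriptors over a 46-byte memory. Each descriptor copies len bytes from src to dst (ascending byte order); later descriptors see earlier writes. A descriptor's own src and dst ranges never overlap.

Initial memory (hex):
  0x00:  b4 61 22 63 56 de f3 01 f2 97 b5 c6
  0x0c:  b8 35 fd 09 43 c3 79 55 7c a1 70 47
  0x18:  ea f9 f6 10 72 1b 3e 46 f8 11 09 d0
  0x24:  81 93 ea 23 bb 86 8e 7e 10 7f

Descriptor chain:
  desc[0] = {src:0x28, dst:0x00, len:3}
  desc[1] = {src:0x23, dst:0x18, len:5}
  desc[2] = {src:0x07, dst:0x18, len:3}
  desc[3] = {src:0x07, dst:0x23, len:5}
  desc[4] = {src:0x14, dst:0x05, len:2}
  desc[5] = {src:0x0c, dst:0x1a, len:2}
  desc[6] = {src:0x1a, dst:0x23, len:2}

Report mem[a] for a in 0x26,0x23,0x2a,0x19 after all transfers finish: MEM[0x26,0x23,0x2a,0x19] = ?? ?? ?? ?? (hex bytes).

MEM[0x26,0x23,0x2a,0x19] = b5 b8 8e f2

D0: mem[0x00..0x02] <- [bb 86 8e]
D1: mem[0x18..0x1c] <- [d0 81 93 ea 23]
D2: mem[0x18..0x1a] <- [01 f2 97]
D3: mem[0x23..0x27] <- [01 f2 97 b5 c6]
D4: mem[0x05..0x06] <- [7c a1]
D5: mem[0x1a..0x1b] <- [b8 35]
D6: mem[0x23..0x24] <- [b8 35]
query mem[0x26]=0xb5, mem[0x23]=0xb8, mem[0x2a]=0x8e, mem[0x19]=0xf2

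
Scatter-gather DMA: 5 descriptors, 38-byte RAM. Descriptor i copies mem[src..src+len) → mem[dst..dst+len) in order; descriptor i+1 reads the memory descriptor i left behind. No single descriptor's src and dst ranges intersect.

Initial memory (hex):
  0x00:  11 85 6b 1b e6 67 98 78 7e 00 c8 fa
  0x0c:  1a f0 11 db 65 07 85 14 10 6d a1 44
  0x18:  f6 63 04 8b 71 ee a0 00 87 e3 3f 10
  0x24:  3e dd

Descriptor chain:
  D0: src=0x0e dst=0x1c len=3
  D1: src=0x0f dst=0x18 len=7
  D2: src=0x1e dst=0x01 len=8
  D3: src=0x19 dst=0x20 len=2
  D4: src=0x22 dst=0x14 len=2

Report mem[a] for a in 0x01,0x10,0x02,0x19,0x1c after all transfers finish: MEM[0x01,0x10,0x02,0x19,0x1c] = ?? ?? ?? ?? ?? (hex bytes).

#0 dst[0x1c+3] := {0x11,0xdb,0x65}
#1 dst[0x18+7] := {0xdb,0x65,0x07,0x85,0x14,0x10,0x6d}
#2 dst[0x01+8] := {0x6d,0x00,0x87,0xe3,0x3f,0x10,0x3e,0xdd}
#3 dst[0x20+2] := {0x65,0x07}
#4 dst[0x14+2] := {0x3f,0x10}
query mem[0x01]=0x6d, mem[0x10]=0x65, mem[0x02]=0x00, mem[0x19]=0x65, mem[0x1c]=0x14

MEM[0x01,0x10,0x02,0x19,0x1c] = 6d 65 00 65 14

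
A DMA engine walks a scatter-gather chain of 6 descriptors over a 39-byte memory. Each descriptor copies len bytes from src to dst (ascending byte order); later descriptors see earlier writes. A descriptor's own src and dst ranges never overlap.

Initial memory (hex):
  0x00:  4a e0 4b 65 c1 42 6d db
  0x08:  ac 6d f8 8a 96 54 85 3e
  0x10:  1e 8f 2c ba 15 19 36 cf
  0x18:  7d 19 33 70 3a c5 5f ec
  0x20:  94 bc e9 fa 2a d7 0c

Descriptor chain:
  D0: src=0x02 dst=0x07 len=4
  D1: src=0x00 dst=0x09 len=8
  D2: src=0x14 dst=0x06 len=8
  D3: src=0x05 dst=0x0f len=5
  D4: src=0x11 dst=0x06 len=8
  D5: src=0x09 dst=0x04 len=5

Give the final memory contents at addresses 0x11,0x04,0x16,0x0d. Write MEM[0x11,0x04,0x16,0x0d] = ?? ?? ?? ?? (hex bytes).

[0] 0x02->0x07 len=4 : 4b 65 c1 42
[1] 0x00->0x09 len=8 : 4a e0 4b 65 c1 42 6d 4b
[2] 0x14->0x06 len=8 : 15 19 36 cf 7d 19 33 70
[3] 0x05->0x0f len=5 : 42 15 19 36 cf
[4] 0x11->0x06 len=8 : 19 36 cf 15 19 36 cf 7d
[5] 0x09->0x04 len=5 : 15 19 36 cf 7d
query mem[0x11]=0x19, mem[0x04]=0x15, mem[0x16]=0x36, mem[0x0d]=0x7d

MEM[0x11,0x04,0x16,0x0d] = 19 15 36 7d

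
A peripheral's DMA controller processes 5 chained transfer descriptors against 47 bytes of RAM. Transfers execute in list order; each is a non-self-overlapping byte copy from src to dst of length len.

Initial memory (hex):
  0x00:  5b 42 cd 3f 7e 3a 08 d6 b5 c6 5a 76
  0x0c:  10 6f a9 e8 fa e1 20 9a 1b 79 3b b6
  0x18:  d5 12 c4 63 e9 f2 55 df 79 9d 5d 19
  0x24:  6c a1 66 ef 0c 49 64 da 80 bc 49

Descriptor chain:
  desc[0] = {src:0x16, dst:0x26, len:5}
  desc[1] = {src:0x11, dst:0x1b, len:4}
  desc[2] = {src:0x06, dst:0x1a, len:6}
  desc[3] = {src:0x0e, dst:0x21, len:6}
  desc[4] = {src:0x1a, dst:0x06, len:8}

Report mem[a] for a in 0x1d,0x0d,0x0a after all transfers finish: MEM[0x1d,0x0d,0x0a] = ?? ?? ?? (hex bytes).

MEM[0x1d,0x0d,0x0a] = c6 a9 5a

#0 dst[0x26+5] := {0x3b,0xb6,0xd5,0x12,0xc4}
#1 dst[0x1b+4] := {0xe1,0x20,0x9a,0x1b}
#2 dst[0x1a+6] := {0x08,0xd6,0xb5,0xc6,0x5a,0x76}
#3 dst[0x21+6] := {0xa9,0xe8,0xfa,0xe1,0x20,0x9a}
#4 dst[0x06+8] := {0x08,0xd6,0xb5,0xc6,0x5a,0x76,0x79,0xa9}
query mem[0x1d]=0xc6, mem[0x0d]=0xa9, mem[0x0a]=0x5a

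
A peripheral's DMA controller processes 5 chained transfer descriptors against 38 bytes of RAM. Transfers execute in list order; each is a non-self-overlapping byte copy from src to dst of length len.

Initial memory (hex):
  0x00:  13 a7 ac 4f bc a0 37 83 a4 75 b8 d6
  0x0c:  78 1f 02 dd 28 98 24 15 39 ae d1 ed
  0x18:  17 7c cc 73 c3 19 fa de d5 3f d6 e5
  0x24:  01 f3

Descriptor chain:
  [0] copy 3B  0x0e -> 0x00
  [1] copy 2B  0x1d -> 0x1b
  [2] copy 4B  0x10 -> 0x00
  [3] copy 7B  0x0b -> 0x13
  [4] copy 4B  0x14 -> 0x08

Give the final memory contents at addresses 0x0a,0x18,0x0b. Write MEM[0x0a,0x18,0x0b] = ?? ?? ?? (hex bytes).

MEM[0x0a,0x18,0x0b] = 02 28 dd

[0] 0x0e->0x00 len=3 : 02 dd 28
[1] 0x1d->0x1b len=2 : 19 fa
[2] 0x10->0x00 len=4 : 28 98 24 15
[3] 0x0b->0x13 len=7 : d6 78 1f 02 dd 28 98
[4] 0x14->0x08 len=4 : 78 1f 02 dd
query mem[0x0a]=0x02, mem[0x18]=0x28, mem[0x0b]=0xdd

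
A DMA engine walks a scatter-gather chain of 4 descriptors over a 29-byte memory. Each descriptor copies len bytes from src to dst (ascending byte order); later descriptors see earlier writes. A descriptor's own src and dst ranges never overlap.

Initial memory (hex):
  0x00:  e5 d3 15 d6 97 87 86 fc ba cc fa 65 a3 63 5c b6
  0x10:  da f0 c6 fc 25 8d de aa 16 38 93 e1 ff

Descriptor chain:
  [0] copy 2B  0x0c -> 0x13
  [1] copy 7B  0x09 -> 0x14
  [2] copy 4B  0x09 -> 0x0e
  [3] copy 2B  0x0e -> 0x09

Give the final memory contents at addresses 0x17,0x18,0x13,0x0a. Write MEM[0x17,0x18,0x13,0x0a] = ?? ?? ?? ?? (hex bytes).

#0 dst[0x13+2] := {0xa3,0x63}
#1 dst[0x14+7] := {0xcc,0xfa,0x65,0xa3,0x63,0x5c,0xb6}
#2 dst[0x0e+4] := {0xcc,0xfa,0x65,0xa3}
#3 dst[0x09+2] := {0xcc,0xfa}
query mem[0x17]=0xa3, mem[0x18]=0x63, mem[0x13]=0xa3, mem[0x0a]=0xfa

MEM[0x17,0x18,0x13,0x0a] = a3 63 a3 fa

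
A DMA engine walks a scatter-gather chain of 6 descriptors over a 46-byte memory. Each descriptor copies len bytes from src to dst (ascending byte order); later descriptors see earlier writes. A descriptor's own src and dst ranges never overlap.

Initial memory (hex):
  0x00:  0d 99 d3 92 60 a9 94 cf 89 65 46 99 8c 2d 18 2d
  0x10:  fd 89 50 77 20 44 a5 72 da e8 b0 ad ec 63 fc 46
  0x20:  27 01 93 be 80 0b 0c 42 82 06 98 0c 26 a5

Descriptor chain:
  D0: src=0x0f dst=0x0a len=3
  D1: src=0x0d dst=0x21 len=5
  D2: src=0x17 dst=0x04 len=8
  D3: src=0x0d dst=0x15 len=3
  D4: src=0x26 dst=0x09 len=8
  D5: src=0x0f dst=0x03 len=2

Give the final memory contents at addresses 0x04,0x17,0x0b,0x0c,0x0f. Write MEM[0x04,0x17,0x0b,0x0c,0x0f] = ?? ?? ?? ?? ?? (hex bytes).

MEM[0x04,0x17,0x0b,0x0c,0x0f] = a5 2d 82 06 26

[0] 0x0f->0x0a len=3 : 2d fd 89
[1] 0x0d->0x21 len=5 : 2d 18 2d fd 89
[2] 0x17->0x04 len=8 : 72 da e8 b0 ad ec 63 fc
[3] 0x0d->0x15 len=3 : 2d 18 2d
[4] 0x26->0x09 len=8 : 0c 42 82 06 98 0c 26 a5
[5] 0x0f->0x03 len=2 : 26 a5
query mem[0x04]=0xa5, mem[0x17]=0x2d, mem[0x0b]=0x82, mem[0x0c]=0x06, mem[0x0f]=0x26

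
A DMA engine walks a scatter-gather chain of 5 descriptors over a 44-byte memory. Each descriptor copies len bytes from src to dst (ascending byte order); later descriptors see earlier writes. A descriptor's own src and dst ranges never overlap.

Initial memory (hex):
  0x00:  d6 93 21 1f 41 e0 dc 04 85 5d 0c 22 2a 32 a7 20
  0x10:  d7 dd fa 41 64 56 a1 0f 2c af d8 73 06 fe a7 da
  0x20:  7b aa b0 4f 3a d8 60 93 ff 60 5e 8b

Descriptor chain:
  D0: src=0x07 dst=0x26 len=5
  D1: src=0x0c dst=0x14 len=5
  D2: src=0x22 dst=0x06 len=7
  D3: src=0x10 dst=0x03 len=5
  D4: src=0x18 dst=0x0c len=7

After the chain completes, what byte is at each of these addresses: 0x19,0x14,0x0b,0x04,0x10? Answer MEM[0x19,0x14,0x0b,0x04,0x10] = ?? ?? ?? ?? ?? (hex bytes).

MEM[0x19,0x14,0x0b,0x04,0x10] = af 2a 85 dd 06

  after D0: wrote 5B at 0x26 = 04855d0c22
  after D1: wrote 5B at 0x14 = 2a32a720d7
  after D2: wrote 7B at 0x06 = b04f3ad804855d
  after D3: wrote 5B at 0x03 = d7ddfa412a
  after D4: wrote 7B at 0x0c = d7afd87306fea7
query mem[0x19]=0xaf, mem[0x14]=0x2a, mem[0x0b]=0x85, mem[0x04]=0xdd, mem[0x10]=0x06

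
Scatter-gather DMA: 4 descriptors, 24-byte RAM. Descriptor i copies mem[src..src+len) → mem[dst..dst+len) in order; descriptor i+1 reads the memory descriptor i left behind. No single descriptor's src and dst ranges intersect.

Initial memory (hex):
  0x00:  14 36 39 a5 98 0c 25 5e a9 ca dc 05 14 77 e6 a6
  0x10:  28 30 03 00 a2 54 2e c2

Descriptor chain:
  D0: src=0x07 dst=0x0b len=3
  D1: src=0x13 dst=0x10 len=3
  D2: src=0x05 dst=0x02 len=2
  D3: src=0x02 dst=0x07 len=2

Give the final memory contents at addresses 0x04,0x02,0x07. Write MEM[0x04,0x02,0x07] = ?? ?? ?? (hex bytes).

#0 dst[0x0b+3] := {0x5e,0xa9,0xca}
#1 dst[0x10+3] := {0x00,0xa2,0x54}
#2 dst[0x02+2] := {0x0c,0x25}
#3 dst[0x07+2] := {0x0c,0x25}
query mem[0x04]=0x98, mem[0x02]=0x0c, mem[0x07]=0x0c

MEM[0x04,0x02,0x07] = 98 0c 0c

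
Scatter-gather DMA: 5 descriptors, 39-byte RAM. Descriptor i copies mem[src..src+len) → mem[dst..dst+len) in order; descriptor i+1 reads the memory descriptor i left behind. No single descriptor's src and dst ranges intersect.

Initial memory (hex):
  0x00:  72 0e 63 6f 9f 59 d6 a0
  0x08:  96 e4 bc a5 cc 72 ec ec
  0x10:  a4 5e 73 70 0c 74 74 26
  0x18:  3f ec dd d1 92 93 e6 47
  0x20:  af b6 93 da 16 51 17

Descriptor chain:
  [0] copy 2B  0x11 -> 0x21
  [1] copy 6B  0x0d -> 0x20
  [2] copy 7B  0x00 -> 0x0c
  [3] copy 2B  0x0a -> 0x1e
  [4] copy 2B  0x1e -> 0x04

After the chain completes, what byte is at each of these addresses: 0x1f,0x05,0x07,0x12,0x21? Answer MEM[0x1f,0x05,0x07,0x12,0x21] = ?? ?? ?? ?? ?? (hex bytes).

MEM[0x1f,0x05,0x07,0x12,0x21] = a5 a5 a0 d6 ec

D0: mem[0x21..0x22] <- [5e 73]
D1: mem[0x20..0x25] <- [72 ec ec a4 5e 73]
D2: mem[0x0c..0x12] <- [72 0e 63 6f 9f 59 d6]
D3: mem[0x1e..0x1f] <- [bc a5]
D4: mem[0x04..0x05] <- [bc a5]
query mem[0x1f]=0xa5, mem[0x05]=0xa5, mem[0x07]=0xa0, mem[0x12]=0xd6, mem[0x21]=0xec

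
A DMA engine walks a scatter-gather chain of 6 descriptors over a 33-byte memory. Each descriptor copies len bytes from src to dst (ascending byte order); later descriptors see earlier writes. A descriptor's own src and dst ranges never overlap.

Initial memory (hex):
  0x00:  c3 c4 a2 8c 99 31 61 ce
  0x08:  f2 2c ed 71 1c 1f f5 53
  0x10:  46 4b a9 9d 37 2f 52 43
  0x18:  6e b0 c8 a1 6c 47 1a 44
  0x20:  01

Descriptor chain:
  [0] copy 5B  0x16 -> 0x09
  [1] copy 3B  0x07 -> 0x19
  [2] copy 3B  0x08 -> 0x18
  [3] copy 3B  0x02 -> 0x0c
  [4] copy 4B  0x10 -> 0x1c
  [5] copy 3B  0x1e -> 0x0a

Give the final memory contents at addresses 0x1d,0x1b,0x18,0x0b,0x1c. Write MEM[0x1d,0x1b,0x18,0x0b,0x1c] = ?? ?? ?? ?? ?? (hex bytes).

#0 dst[0x09+5] := {0x52,0x43,0x6e,0xb0,0xc8}
#1 dst[0x19+3] := {0xce,0xf2,0x52}
#2 dst[0x18+3] := {0xf2,0x52,0x43}
#3 dst[0x0c+3] := {0xa2,0x8c,0x99}
#4 dst[0x1c+4] := {0x46,0x4b,0xa9,0x9d}
#5 dst[0x0a+3] := {0xa9,0x9d,0x01}
query mem[0x1d]=0x4b, mem[0x1b]=0x52, mem[0x18]=0xf2, mem[0x0b]=0x9d, mem[0x1c]=0x46

MEM[0x1d,0x1b,0x18,0x0b,0x1c] = 4b 52 f2 9d 46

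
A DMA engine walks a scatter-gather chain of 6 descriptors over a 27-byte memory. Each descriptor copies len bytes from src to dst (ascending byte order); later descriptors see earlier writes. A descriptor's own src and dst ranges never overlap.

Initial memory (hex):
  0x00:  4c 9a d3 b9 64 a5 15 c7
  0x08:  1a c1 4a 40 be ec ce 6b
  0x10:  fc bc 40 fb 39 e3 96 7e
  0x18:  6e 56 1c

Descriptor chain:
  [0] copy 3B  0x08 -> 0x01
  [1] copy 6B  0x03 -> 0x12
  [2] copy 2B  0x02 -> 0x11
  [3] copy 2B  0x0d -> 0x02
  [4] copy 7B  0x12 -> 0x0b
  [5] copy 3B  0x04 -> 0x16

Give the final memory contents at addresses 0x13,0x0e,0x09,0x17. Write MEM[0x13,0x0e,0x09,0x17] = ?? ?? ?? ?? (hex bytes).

MEM[0x13,0x0e,0x09,0x17] = 64 15 c1 a5

  after D0: wrote 3B at 0x01 = 1ac14a
  after D1: wrote 6B at 0x12 = 4a64a515c71a
  after D2: wrote 2B at 0x11 = c14a
  after D3: wrote 2B at 0x02 = ecce
  after D4: wrote 7B at 0x0b = 4a64a515c71a6e
  after D5: wrote 3B at 0x16 = 64a515
query mem[0x13]=0x64, mem[0x0e]=0x15, mem[0x09]=0xc1, mem[0x17]=0xa5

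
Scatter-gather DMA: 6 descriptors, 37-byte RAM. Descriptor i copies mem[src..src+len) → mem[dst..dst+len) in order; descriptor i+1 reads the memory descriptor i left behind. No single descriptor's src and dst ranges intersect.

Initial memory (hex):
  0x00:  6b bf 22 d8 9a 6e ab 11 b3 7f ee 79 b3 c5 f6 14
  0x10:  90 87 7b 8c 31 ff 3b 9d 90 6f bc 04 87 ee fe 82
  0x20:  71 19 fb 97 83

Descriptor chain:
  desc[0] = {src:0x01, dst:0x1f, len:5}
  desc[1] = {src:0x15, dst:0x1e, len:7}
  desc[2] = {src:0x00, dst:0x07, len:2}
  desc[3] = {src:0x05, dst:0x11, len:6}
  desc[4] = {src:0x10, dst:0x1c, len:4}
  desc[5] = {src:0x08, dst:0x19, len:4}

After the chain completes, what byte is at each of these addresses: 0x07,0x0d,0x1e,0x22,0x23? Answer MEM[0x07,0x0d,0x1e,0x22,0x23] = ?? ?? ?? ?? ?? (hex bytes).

MEM[0x07,0x0d,0x1e,0x22,0x23] = 6b c5 ab 6f bc

#0 dst[0x1f+5] := {0xbf,0x22,0xd8,0x9a,0x6e}
#1 dst[0x1e+7] := {0xff,0x3b,0x9d,0x90,0x6f,0xbc,0x04}
#2 dst[0x07+2] := {0x6b,0xbf}
#3 dst[0x11+6] := {0x6e,0xab,0x6b,0xbf,0x7f,0xee}
#4 dst[0x1c+4] := {0x90,0x6e,0xab,0x6b}
#5 dst[0x19+4] := {0xbf,0x7f,0xee,0x79}
query mem[0x07]=0x6b, mem[0x0d]=0xc5, mem[0x1e]=0xab, mem[0x22]=0x6f, mem[0x23]=0xbc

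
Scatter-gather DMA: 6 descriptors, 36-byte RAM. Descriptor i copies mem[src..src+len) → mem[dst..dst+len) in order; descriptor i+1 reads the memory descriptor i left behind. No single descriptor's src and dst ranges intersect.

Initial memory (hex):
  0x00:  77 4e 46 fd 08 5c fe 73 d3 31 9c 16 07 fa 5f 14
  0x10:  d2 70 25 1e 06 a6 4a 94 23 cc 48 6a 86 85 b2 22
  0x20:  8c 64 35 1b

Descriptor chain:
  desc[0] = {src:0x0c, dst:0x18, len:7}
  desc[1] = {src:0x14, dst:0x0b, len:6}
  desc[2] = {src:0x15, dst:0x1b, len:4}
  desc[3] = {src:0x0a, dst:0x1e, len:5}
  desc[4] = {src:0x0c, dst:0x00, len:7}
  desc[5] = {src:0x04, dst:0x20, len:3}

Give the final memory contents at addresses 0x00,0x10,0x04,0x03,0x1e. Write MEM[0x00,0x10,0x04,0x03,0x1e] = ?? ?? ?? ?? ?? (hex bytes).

MEM[0x00,0x10,0x04,0x03,0x1e] = a6 fa fa 07 9c

D0: mem[0x18..0x1e] <- [07 fa 5f 14 d2 70 25]
D1: mem[0x0b..0x10] <- [06 a6 4a 94 07 fa]
D2: mem[0x1b..0x1e] <- [a6 4a 94 07]
D3: mem[0x1e..0x22] <- [9c 06 a6 4a 94]
D4: mem[0x00..0x06] <- [a6 4a 94 07 fa 70 25]
D5: mem[0x20..0x22] <- [fa 70 25]
query mem[0x00]=0xa6, mem[0x10]=0xfa, mem[0x04]=0xfa, mem[0x03]=0x07, mem[0x1e]=0x9c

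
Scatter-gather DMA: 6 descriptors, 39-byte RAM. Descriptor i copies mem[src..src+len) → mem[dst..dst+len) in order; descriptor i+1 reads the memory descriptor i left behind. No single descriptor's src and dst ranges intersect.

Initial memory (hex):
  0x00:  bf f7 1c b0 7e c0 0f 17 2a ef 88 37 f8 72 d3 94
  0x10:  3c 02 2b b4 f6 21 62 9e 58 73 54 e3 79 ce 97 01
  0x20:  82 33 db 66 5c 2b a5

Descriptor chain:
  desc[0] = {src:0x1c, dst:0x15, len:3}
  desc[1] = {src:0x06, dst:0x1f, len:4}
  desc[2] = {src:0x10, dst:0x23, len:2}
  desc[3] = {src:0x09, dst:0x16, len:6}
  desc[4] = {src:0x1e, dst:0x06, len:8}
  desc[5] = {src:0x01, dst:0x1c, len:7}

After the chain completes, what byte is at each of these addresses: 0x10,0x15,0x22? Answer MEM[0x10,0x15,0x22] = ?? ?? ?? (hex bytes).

MEM[0x10,0x15,0x22] = 3c 79 0f

D0: mem[0x15..0x17] <- [79 ce 97]
D1: mem[0x1f..0x22] <- [0f 17 2a ef]
D2: mem[0x23..0x24] <- [3c 02]
D3: mem[0x16..0x1b] <- [ef 88 37 f8 72 d3]
D4: mem[0x06..0x0d] <- [97 0f 17 2a ef 3c 02 2b]
D5: mem[0x1c..0x22] <- [f7 1c b0 7e c0 97 0f]
query mem[0x10]=0x3c, mem[0x15]=0x79, mem[0x22]=0x0f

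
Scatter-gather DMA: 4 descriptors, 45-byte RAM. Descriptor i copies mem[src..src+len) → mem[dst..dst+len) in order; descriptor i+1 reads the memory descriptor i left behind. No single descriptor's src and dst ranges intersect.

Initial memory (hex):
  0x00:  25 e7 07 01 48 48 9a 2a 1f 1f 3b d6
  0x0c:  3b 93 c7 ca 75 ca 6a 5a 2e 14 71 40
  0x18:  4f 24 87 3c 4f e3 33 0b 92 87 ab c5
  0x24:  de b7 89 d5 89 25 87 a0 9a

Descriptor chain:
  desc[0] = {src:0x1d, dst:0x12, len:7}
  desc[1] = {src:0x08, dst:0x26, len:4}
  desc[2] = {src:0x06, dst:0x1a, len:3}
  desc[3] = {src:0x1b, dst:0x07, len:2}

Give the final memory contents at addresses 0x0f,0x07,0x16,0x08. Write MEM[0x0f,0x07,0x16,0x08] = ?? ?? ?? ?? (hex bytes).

MEM[0x0f,0x07,0x16,0x08] = ca 2a 87 1f

D0: mem[0x12..0x18] <- [e3 33 0b 92 87 ab c5]
D1: mem[0x26..0x29] <- [1f 1f 3b d6]
D2: mem[0x1a..0x1c] <- [9a 2a 1f]
D3: mem[0x07..0x08] <- [2a 1f]
query mem[0x0f]=0xca, mem[0x07]=0x2a, mem[0x16]=0x87, mem[0x08]=0x1f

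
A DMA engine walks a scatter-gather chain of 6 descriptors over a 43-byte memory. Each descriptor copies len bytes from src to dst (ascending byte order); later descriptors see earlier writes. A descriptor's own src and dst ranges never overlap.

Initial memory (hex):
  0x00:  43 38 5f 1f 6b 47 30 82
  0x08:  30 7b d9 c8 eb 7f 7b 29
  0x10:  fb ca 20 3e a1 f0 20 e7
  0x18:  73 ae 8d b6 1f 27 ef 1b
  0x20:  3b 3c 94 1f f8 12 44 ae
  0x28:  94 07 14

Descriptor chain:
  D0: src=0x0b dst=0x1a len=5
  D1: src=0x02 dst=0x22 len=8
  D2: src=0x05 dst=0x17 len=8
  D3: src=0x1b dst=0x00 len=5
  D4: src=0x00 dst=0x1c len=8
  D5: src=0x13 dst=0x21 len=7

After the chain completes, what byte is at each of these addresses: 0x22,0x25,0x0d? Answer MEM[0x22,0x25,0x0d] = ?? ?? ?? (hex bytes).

[0] 0x0b->0x1a len=5 : c8 eb 7f 7b 29
[1] 0x02->0x22 len=8 : 5f 1f 6b 47 30 82 30 7b
[2] 0x05->0x17 len=8 : 47 30 82 30 7b d9 c8 eb
[3] 0x1b->0x00 len=5 : 7b d9 c8 eb 1b
[4] 0x00->0x1c len=8 : 7b d9 c8 eb 1b 47 30 82
[5] 0x13->0x21 len=7 : 3e a1 f0 20 47 30 82
query mem[0x22]=0xa1, mem[0x25]=0x47, mem[0x0d]=0x7f

MEM[0x22,0x25,0x0d] = a1 47 7f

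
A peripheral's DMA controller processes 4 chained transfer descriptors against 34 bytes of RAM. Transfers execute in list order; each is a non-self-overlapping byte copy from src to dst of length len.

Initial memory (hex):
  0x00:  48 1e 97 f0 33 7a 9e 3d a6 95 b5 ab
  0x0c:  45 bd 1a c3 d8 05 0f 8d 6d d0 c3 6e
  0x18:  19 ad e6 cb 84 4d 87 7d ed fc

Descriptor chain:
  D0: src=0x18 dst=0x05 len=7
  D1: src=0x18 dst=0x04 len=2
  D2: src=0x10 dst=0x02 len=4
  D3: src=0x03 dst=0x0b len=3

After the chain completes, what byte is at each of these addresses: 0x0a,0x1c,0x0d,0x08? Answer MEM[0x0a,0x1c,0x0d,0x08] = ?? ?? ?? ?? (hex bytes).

  after D0: wrote 7B at 0x05 = 19ade6cb844d87
  after D1: wrote 2B at 0x04 = 19ad
  after D2: wrote 4B at 0x02 = d8050f8d
  after D3: wrote 3B at 0x0b = 050f8d
query mem[0x0a]=0x4d, mem[0x1c]=0x84, mem[0x0d]=0x8d, mem[0x08]=0xcb

MEM[0x0a,0x1c,0x0d,0x08] = 4d 84 8d cb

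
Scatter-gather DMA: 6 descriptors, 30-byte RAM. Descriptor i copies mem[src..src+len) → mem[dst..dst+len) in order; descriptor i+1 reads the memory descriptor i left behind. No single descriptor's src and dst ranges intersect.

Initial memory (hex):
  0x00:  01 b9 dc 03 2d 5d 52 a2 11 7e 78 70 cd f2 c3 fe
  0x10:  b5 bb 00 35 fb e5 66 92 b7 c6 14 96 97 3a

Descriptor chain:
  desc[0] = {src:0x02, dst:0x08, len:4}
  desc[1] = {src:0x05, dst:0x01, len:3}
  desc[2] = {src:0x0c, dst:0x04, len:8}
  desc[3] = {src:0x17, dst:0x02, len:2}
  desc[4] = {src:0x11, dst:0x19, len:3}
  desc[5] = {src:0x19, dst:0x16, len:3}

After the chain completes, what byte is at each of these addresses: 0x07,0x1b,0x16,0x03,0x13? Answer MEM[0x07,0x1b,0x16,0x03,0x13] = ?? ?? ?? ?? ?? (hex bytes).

MEM[0x07,0x1b,0x16,0x03,0x13] = fe 35 bb b7 35

#0 dst[0x08+4] := {0xdc,0x03,0x2d,0x5d}
#1 dst[0x01+3] := {0x5d,0x52,0xa2}
#2 dst[0x04+8] := {0xcd,0xf2,0xc3,0xfe,0xb5,0xbb,0x00,0x35}
#3 dst[0x02+2] := {0x92,0xb7}
#4 dst[0x19+3] := {0xbb,0x00,0x35}
#5 dst[0x16+3] := {0xbb,0x00,0x35}
query mem[0x07]=0xfe, mem[0x1b]=0x35, mem[0x16]=0xbb, mem[0x03]=0xb7, mem[0x13]=0x35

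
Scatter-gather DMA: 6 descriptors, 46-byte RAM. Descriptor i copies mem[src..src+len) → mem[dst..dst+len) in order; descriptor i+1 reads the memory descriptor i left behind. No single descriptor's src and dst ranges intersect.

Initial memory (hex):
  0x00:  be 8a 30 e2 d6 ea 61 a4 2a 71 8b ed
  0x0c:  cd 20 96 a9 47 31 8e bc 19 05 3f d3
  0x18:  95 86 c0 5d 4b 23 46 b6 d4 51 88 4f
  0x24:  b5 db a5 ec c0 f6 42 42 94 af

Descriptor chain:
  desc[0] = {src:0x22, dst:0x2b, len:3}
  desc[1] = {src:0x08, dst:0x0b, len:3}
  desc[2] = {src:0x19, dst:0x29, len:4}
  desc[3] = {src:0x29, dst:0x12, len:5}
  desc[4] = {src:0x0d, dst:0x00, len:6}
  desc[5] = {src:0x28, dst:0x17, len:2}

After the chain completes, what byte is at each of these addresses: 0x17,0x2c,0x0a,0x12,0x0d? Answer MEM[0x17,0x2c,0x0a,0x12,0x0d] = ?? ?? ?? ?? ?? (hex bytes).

MEM[0x17,0x2c,0x0a,0x12,0x0d] = c0 4b 8b 86 8b

  after D0: wrote 3B at 0x2b = 884fb5
  after D1: wrote 3B at 0x0b = 2a718b
  after D2: wrote 4B at 0x29 = 86c05d4b
  after D3: wrote 5B at 0x12 = 86c05d4bb5
  after D4: wrote 6B at 0x00 = 8b96a9473186
  after D5: wrote 2B at 0x17 = c086
query mem[0x17]=0xc0, mem[0x2c]=0x4b, mem[0x0a]=0x8b, mem[0x12]=0x86, mem[0x0d]=0x8b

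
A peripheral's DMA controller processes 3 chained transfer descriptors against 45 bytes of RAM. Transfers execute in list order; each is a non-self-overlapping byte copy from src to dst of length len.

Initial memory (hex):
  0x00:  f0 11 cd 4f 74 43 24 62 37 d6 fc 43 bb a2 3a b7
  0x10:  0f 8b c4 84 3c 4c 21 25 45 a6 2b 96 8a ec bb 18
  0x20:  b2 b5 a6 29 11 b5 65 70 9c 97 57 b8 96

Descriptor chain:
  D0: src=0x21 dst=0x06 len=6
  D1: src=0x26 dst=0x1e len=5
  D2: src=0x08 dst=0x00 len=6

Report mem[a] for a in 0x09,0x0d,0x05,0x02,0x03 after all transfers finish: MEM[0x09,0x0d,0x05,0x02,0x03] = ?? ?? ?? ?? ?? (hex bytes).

  after D0: wrote 6B at 0x06 = b5a62911b565
  after D1: wrote 5B at 0x1e = 65709c9757
  after D2: wrote 6B at 0x00 = 2911b565bba2
query mem[0x09]=0x11, mem[0x0d]=0xa2, mem[0x05]=0xa2, mem[0x02]=0xb5, mem[0x03]=0x65

MEM[0x09,0x0d,0x05,0x02,0x03] = 11 a2 a2 b5 65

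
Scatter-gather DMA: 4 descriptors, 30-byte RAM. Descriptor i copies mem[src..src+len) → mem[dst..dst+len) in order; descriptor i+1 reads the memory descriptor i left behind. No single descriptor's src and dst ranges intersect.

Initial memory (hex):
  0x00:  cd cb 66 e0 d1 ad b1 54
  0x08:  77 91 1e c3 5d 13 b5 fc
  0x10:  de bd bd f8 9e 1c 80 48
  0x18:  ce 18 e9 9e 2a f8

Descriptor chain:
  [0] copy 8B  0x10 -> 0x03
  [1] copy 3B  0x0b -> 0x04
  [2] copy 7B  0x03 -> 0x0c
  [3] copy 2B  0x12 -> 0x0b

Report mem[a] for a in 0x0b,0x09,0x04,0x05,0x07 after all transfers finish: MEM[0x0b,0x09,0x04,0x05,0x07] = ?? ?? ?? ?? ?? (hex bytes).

MEM[0x0b,0x09,0x04,0x05,0x07] = 80 80 c3 5d 9e

#0 dst[0x03+8] := {0xde,0xbd,0xbd,0xf8,0x9e,0x1c,0x80,0x48}
#1 dst[0x04+3] := {0xc3,0x5d,0x13}
#2 dst[0x0c+7] := {0xde,0xc3,0x5d,0x13,0x9e,0x1c,0x80}
#3 dst[0x0b+2] := {0x80,0xf8}
query mem[0x0b]=0x80, mem[0x09]=0x80, mem[0x04]=0xc3, mem[0x05]=0x5d, mem[0x07]=0x9e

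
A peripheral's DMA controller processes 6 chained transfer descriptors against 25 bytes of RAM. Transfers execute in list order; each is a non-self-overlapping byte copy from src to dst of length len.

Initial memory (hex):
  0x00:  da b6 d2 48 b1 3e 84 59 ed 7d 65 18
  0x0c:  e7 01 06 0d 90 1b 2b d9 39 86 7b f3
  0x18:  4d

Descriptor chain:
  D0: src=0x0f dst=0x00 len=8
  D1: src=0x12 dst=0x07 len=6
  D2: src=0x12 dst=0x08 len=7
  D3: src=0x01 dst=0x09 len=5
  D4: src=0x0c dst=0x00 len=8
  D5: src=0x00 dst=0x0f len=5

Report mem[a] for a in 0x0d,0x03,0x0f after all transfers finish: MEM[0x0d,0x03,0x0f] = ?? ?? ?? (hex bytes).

  after D0: wrote 8B at 0x00 = 0d901b2bd939867b
  after D1: wrote 6B at 0x07 = 2bd939867bf3
  after D2: wrote 7B at 0x08 = 2bd939867bf34d
  after D3: wrote 5B at 0x09 = 901b2bd939
  after D4: wrote 8B at 0x00 = d9394d0d901b2bd9
  after D5: wrote 5B at 0x0f = d9394d0d90
query mem[0x0d]=0x39, mem[0x03]=0x0d, mem[0x0f]=0xd9

MEM[0x0d,0x03,0x0f] = 39 0d d9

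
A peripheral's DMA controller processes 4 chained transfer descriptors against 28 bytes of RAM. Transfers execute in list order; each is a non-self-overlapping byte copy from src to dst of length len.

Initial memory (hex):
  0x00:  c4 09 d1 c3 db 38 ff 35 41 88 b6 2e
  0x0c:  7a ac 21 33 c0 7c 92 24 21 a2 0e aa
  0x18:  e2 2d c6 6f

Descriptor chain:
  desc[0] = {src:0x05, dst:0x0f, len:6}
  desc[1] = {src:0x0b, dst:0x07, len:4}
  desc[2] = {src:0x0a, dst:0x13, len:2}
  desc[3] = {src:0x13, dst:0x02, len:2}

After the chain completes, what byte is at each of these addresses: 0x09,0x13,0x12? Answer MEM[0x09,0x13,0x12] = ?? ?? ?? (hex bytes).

MEM[0x09,0x13,0x12] = ac 21 41

  after D0: wrote 6B at 0x0f = 38ff354188b6
  after D1: wrote 4B at 0x07 = 2e7aac21
  after D2: wrote 2B at 0x13 = 212e
  after D3: wrote 2B at 0x02 = 212e
query mem[0x09]=0xac, mem[0x13]=0x21, mem[0x12]=0x41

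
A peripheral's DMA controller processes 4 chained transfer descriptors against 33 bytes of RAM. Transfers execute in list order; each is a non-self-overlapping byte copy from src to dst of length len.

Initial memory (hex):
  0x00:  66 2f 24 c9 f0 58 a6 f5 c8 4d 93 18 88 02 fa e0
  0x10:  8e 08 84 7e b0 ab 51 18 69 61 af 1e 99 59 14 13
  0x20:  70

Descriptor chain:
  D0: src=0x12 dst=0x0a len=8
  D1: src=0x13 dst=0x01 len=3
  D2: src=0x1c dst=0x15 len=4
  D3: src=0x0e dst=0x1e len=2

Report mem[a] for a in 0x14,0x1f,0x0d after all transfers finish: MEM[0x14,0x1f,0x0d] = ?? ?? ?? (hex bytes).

MEM[0x14,0x1f,0x0d] = b0 18 ab

D0: mem[0x0a..0x11] <- [84 7e b0 ab 51 18 69 61]
D1: mem[0x01..0x03] <- [7e b0 ab]
D2: mem[0x15..0x18] <- [99 59 14 13]
D3: mem[0x1e..0x1f] <- [51 18]
query mem[0x14]=0xb0, mem[0x1f]=0x18, mem[0x0d]=0xab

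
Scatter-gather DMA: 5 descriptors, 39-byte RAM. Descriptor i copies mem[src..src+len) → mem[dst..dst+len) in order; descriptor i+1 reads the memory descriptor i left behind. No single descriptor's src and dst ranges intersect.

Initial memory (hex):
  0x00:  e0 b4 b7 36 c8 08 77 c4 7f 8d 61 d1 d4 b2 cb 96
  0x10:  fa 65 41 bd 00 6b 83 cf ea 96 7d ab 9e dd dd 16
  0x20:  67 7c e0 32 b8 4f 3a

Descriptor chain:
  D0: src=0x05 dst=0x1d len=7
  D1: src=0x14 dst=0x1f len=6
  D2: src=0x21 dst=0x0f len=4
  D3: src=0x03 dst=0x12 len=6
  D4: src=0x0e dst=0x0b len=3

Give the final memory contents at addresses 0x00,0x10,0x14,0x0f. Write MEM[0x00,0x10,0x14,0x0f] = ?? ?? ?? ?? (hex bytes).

D0: mem[0x1d..0x23] <- [08 77 c4 7f 8d 61 d1]
D1: mem[0x1f..0x24] <- [00 6b 83 cf ea 96]
D2: mem[0x0f..0x12] <- [83 cf ea 96]
D3: mem[0x12..0x17] <- [36 c8 08 77 c4 7f]
D4: mem[0x0b..0x0d] <- [cb 83 cf]
query mem[0x00]=0xe0, mem[0x10]=0xcf, mem[0x14]=0x08, mem[0x0f]=0x83

MEM[0x00,0x10,0x14,0x0f] = e0 cf 08 83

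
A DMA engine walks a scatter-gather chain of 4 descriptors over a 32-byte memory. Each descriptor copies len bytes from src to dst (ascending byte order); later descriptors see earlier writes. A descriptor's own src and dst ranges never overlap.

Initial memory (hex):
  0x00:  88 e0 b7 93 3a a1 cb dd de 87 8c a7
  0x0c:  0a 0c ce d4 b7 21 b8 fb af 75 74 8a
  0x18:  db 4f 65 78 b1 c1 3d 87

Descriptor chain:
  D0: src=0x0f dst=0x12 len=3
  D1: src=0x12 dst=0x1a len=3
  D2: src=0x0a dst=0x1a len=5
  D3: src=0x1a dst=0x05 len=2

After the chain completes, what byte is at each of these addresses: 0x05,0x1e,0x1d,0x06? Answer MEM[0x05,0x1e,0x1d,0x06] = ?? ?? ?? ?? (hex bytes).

[0] 0x0f->0x12 len=3 : d4 b7 21
[1] 0x12->0x1a len=3 : d4 b7 21
[2] 0x0a->0x1a len=5 : 8c a7 0a 0c ce
[3] 0x1a->0x05 len=2 : 8c a7
query mem[0x05]=0x8c, mem[0x1e]=0xce, mem[0x1d]=0x0c, mem[0x06]=0xa7

MEM[0x05,0x1e,0x1d,0x06] = 8c ce 0c a7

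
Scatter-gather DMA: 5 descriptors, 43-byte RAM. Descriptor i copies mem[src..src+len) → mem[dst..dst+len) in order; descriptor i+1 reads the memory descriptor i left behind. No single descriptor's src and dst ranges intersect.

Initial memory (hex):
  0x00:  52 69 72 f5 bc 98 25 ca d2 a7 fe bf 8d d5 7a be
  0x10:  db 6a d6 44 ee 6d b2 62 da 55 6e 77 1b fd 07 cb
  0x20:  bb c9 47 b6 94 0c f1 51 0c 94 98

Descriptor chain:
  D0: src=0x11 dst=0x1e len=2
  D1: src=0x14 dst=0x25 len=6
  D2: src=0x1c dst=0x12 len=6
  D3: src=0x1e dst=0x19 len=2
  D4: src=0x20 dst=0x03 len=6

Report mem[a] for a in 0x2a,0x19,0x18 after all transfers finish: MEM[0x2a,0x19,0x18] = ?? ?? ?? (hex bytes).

MEM[0x2a,0x19,0x18] = 55 6a da

  after D0: wrote 2B at 0x1e = 6ad6
  after D1: wrote 6B at 0x25 = ee6db262da55
  after D2: wrote 6B at 0x12 = 1bfd6ad6bbc9
  after D3: wrote 2B at 0x19 = 6ad6
  after D4: wrote 6B at 0x03 = bbc947b694ee
query mem[0x2a]=0x55, mem[0x19]=0x6a, mem[0x18]=0xda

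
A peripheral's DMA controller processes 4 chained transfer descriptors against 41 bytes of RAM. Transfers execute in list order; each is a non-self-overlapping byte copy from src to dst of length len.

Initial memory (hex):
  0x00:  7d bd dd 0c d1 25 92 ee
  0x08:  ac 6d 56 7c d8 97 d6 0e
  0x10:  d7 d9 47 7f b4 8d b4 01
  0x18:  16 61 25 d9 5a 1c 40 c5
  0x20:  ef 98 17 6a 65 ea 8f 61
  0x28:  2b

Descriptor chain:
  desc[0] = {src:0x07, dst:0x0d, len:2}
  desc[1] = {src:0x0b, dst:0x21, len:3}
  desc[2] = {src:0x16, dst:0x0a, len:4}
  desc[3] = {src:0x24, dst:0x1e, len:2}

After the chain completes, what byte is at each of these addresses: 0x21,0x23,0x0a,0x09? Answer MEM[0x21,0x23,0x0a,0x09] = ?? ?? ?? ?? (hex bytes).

MEM[0x21,0x23,0x0a,0x09] = 7c ee b4 6d

#0 dst[0x0d+2] := {0xee,0xac}
#1 dst[0x21+3] := {0x7c,0xd8,0xee}
#2 dst[0x0a+4] := {0xb4,0x01,0x16,0x61}
#3 dst[0x1e+2] := {0x65,0xea}
query mem[0x21]=0x7c, mem[0x23]=0xee, mem[0x0a]=0xb4, mem[0x09]=0x6d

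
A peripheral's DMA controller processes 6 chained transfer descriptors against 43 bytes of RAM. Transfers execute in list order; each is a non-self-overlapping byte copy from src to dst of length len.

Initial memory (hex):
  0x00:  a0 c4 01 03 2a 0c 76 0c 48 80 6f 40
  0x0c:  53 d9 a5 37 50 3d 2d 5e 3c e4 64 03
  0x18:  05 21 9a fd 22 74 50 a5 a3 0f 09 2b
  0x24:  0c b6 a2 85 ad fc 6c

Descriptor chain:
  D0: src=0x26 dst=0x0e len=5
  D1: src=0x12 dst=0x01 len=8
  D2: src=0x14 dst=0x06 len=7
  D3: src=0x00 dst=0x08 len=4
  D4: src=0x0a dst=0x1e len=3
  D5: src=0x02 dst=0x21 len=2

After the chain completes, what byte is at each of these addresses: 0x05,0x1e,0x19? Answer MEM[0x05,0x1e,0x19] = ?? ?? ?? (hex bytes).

MEM[0x05,0x1e,0x19] = 64 5e 21

[0] 0x26->0x0e len=5 : a2 85 ad fc 6c
[1] 0x12->0x01 len=8 : 6c 5e 3c e4 64 03 05 21
[2] 0x14->0x06 len=7 : 3c e4 64 03 05 21 9a
[3] 0x00->0x08 len=4 : a0 6c 5e 3c
[4] 0x0a->0x1e len=3 : 5e 3c 9a
[5] 0x02->0x21 len=2 : 5e 3c
query mem[0x05]=0x64, mem[0x1e]=0x5e, mem[0x19]=0x21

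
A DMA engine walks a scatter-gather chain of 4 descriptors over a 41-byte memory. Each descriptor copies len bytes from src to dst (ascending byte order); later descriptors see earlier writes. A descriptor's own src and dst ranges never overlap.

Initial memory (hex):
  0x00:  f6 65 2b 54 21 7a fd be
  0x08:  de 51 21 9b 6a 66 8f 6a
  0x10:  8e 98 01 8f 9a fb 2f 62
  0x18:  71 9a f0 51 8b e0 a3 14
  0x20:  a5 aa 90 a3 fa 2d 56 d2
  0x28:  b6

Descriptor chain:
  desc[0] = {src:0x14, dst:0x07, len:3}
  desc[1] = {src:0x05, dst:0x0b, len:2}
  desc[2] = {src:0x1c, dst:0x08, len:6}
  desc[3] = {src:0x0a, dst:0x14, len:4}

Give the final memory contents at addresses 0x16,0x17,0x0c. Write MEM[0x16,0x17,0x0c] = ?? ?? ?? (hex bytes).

MEM[0x16,0x17,0x0c] = a5 aa a5

D0: mem[0x07..0x09] <- [9a fb 2f]
D1: mem[0x0b..0x0c] <- [7a fd]
D2: mem[0x08..0x0d] <- [8b e0 a3 14 a5 aa]
D3: mem[0x14..0x17] <- [a3 14 a5 aa]
query mem[0x16]=0xa5, mem[0x17]=0xaa, mem[0x0c]=0xa5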